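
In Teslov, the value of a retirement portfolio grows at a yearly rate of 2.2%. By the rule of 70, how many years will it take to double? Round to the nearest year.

roughly 32 years

70/2.2 ≈ 31.82, so it doubles roughly every 32 years.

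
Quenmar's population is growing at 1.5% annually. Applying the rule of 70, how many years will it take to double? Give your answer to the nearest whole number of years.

At 1.5%, doubling takes about 70/1.5 = 46.67 years.

about 47 years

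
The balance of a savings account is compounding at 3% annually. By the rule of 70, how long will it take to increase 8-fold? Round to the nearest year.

Doubling time ≈ 70/3 = 23.33 years.
8 = 2^3, so 3 doublings → 70 years.

approximately 70 years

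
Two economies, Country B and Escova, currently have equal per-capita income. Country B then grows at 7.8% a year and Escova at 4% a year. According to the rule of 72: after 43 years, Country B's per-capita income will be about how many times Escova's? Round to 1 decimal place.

around 4.8 times

Rate gap = 7.8% − 4% = 3.8 points.
The ratio doubles every 72/3.8 ≈ 18.95 years.
43/18.95 ≈ 2.27 doublings → ratio ≈ 2^2.27 ≈ 4.8.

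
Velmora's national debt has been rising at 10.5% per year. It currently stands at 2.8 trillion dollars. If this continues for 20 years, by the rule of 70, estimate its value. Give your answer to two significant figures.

It doubles every 70/10.5 ≈ 6.67 years, so 20 years is 3.00 doublings.
2^3.00 ≈ 8.00; 2.8 × 8.00 ≈ 22 trillion dollars.

about 22 trillion dollars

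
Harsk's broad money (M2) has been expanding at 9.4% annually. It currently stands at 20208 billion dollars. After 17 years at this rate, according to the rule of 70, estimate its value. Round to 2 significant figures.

around 98000 billion dollars

It doubles every 70/9.4 ≈ 7.45 years, so 17 years is 2.28 doublings.
2^2.28 ≈ 4.86; 20208 × 4.86 ≈ 98000 billion dollars.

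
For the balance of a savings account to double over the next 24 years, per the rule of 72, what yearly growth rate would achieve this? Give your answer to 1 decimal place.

≈ 3.0% per year

72 / 24 ≈ 3.00, so about 3.0% per year.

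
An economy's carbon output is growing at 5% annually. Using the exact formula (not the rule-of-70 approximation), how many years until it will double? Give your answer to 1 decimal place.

14.2 years

t = ln(2) / ln(1 + 0.05) = 0.6931 / 0.048790 ≈ 14.21.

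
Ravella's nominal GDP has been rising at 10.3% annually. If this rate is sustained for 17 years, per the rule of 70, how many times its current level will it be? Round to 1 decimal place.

≈ 5.7 times

Doubling time ≈ 70/10.3 = 6.80 years.
17 years / 6.80 ≈ 2.50 doublings → factor 2^2.50 ≈ 5.7.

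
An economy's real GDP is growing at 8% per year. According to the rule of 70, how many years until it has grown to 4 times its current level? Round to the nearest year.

around 18 years

One doubling takes 70/8 = 8.75 years.
4× is 2 doublings, so 2 × 8.75 ≈ 18 years.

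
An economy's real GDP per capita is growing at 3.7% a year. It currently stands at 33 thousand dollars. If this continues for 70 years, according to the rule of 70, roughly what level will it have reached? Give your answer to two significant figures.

roughly 430 thousand dollars

Doubling time ≈ 70/3.7 = 18.92 years.
70 years is 70/18.92 ≈ 3.70 doublings, a factor of 2^3.70 ≈ 13.00.
33 × 13.00 ≈ 430 thousand dollars.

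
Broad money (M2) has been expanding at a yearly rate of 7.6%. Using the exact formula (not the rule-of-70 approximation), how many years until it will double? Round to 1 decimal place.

9.5 years

t = ln(2) / ln(1 + 0.076) = 0.6931 / 0.073250 ≈ 9.46.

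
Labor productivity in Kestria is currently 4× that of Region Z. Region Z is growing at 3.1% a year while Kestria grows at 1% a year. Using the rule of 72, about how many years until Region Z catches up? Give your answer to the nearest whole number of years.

about 69 years

What matters is the difference: 2.1 pp.
Rule of 72 on the gap: the ratio halves every 72/2.1 ≈ 34.29 years.
A 4× gap closes after 2 halvings: 2 × 34.29 ≈ 69 years.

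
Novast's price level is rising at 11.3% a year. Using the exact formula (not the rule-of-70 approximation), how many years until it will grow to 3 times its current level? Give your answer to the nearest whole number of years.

10 years

t = ln(3) / ln(1 + 0.113) = 1.0986 / 0.107059 ≈ 10.26.
≈ 10 years.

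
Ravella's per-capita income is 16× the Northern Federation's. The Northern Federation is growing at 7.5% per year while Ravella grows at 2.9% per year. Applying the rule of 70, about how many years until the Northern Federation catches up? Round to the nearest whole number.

The growth-rate gap is 7.5% − 2.9% = 4.6 percentage points.
So the ratio between them halves every 70/4.6 ≈ 15.22 years.
A 16× gap closes after 4 halvings: 4 × 15.22 ≈ 61 years.

around 61 years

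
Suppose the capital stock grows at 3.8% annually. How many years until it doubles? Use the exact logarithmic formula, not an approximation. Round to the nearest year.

19 years

t = ln(2) / ln(1 + 0.038) = 0.6931 / 0.037296 ≈ 18.58.
≈ 19 years.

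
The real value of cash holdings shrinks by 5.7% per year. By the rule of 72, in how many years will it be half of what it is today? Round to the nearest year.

The rule works in reverse for decay: 72/5.7 ≈ 12.63 years to halve.

approximately 13 years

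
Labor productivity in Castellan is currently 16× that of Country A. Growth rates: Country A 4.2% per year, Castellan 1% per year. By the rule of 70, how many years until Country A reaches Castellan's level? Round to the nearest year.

The growth-rate gap is 4.2% − 1% = 3.2 percentage points.
So the ratio between them halves every 70/3.2 ≈ 21.88 years.
A 16× gap closes after 4 halvings: 4 × 21.88 ≈ 88 years.

≈ 88 years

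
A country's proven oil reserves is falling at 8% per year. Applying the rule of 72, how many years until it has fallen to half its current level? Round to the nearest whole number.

Falling at 8%, it halves about every 72/8 = 9.00 years.

roughly 9 years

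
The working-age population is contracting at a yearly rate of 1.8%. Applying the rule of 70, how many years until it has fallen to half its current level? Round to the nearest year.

Falling at 1.8%, it halves about every 70/1.8 = 38.89 years.

about 39 years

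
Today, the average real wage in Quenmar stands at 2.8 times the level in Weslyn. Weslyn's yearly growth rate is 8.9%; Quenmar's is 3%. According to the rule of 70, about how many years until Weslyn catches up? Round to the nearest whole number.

18 years

What matters is the difference: 5.9 pp.
Rule of 70 on the gap: the ratio halves every 70/5.9 ≈ 11.86 years.
A 2.8 times gap takes log₂(2.8) ≈ 1.49 halvings to close: 1.49 × 11.86 ≈ 18 years.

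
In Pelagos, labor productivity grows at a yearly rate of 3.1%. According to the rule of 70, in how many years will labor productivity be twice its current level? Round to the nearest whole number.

about 23 years

70/3.1 ≈ 22.58, so it doubles roughly every 23 years.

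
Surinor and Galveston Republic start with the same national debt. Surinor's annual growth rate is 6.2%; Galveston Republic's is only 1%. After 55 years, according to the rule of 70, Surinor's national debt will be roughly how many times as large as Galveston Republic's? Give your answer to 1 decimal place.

Only the 5.2-point difference matters.
70/5.2 ≈ 13.46 years per doubling of the ratio; 55 years gives 4.09 doublings, so ≈ 17.0×.

around 17.0 times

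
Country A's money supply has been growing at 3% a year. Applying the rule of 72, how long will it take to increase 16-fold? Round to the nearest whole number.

approximately 96 years

Doubling time ≈ 72/3 = 24.00 years.
16 = 2^4, so 4 doublings → 96 years.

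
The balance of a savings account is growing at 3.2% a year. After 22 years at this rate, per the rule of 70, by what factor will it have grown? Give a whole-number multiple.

about 2 times

70/3.2 ≈ 21.88 years per doubling.
22 years fits 1 doubling: 2^1 = 2.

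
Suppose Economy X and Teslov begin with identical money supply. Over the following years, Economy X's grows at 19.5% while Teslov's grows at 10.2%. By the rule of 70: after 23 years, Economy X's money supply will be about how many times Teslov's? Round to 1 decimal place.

≈ 8.3 times

Only the 9.3-point difference matters.
70/9.3 ≈ 7.53 years per doubling of the ratio; 23 years gives 3.05 doublings, so ≈ 8.3×.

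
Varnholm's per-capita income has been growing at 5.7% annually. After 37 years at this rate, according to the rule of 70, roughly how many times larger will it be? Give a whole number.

roughly 8 times

At 5.7% one doubling takes ≈ 12.28 years; 37 years is 3 of them, so ×8.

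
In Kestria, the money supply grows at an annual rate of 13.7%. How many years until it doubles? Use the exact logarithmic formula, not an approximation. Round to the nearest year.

t = ln(2) / ln(1 + 0.137) = 0.6931 / 0.128393 ≈ 5.40.
≈ 5 years.

5 years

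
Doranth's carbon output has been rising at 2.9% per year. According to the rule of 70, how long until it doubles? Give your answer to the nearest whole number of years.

At 2.9%, doubling takes about 70/2.9 = 24.14 years.

roughly 24 years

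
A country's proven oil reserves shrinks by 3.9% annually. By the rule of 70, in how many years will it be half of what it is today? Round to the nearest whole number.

roughly 18 years

The rule works in reverse for decay: 70/3.9 ≈ 17.95 years to halve.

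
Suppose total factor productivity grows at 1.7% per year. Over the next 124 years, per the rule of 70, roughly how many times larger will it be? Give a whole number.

8 times

Doubling time ≈ 70/1.7 = 41.18 years.
124/41.18 ≈ 3 doublings, so about 2^3 = 8×.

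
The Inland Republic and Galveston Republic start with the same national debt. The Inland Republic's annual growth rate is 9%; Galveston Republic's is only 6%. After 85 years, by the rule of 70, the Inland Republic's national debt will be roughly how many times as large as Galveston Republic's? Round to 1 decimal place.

≈ 12.5 times

the Inland Republic pulls ahead at 3 pp per year, so the ratio doubles every 70/3 ≈ 23.33 years.
In 85 years that's 3.64 doublings: 2^3.64 ≈ 12.5.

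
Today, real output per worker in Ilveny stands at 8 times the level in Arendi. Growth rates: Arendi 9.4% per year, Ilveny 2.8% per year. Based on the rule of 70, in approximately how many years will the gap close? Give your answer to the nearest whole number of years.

Arendi gains on Ilveny at 9.4% − 2.8% = 6.6 points a year.
At that relative rate the gap halves every 70/6.6 ≈ 10.61 years.
An 8 times gap closes after 3 halvings: 3 × 10.61 ≈ 32 years.

about 32 years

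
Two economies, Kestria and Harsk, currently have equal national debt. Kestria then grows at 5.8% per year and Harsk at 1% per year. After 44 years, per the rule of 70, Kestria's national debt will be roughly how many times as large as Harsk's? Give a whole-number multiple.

roughly 8 times

Kestria pulls ahead at 4.8 pp per year, so the ratio doubles every 70/4.8 ≈ 14.58 years.
In 44 years that's 3.02 doublings: 2^3.02 ≈ 8.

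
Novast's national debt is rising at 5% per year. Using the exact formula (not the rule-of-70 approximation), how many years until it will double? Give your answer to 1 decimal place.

14.2 years

t = ln(2) / ln(1 + 0.05) = 0.6931 / 0.048790 ≈ 14.21.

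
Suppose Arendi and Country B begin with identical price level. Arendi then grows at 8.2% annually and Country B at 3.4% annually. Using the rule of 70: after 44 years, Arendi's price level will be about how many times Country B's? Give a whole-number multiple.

≈ 8 times

Rate gap = 8.2% − 3.4% = 4.8 points.
The ratio doubles every 70/4.8 ≈ 14.58 years.
44/14.58 ≈ 3.02 doublings → ratio ≈ 2^3.02 ≈ 8.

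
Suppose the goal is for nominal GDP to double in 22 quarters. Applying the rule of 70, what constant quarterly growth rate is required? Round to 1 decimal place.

70 / 22 ≈ 3.18, so about 3.2% per quarter.

roughly 3.2% per quarter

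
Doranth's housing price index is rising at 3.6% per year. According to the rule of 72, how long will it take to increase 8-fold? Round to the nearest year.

about 60 years

At 3.6% it doubles every 72/3.6 ≈ 20.00 years.
8× is 3 doublings, so 3 × 20.00 ≈ 60 years.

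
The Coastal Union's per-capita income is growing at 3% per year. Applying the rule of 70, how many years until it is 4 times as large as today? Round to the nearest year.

roughly 47 years

One doubling takes 70/3 = 23.33 years.
4× is 2 doublings, so 2 × 23.33 ≈ 47 years.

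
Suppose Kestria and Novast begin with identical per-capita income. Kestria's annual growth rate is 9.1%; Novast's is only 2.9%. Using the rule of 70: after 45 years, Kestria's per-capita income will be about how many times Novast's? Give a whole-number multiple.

16 times

Kestria pulls ahead at 6.2 pp per year, so the ratio doubles every 70/6.2 ≈ 11.29 years.
In 45 years that's 3.99 doublings: 2^3.99 ≈ 16.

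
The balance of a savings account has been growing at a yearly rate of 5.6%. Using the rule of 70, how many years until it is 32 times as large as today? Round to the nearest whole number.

roughly 63 years

Doubling time ≈ 70/5.6 = 12.50 years.
32× is 5 doublings, so 5 × 12.50 ≈ 63 years.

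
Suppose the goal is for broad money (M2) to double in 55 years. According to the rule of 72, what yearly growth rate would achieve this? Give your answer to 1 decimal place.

72 / 55 ≈ 1.31, so about 1.3% per year.

≈ 1.3%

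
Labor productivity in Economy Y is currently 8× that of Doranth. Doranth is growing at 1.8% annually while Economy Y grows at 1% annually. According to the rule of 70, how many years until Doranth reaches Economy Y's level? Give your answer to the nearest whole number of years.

about 263 years

What matters is the difference: 0.8 pp.
Rule of 70 on the gap: the ratio halves every 70/0.8 ≈ 87.50 years.
An 8× gap closes after 3 halvings: 3 × 87.50 ≈ 263 years.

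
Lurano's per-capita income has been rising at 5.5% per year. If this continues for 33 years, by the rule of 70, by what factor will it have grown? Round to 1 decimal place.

Doubling time ≈ 70/5.5 = 12.73 years.
33 years / 12.73 ≈ 2.59 doublings → factor 2^2.59 ≈ 6.0.

around 6.0 times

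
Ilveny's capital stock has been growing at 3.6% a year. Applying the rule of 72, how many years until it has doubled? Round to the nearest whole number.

Doubling time ≈ 72 / 3.6 = 20.00 years.

around 20 years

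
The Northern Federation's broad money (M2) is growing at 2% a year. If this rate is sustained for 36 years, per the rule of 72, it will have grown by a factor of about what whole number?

At 2% one doubling takes ≈ 36.00 years; 36 years is 1 of them, so ×2.

about 2 times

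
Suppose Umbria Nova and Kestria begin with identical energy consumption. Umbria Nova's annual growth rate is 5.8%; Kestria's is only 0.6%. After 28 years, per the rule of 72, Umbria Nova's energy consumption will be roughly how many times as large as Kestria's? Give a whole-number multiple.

roughly 4 times

Umbria Nova pulls ahead at 5.2 pp per year, so the ratio doubles every 72/5.2 ≈ 13.85 years.
In 28 years that's 2.02 doublings: 2^2.02 ≈ 4.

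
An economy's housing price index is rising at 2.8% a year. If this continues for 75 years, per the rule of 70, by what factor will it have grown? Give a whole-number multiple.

Doubling time ≈ 70/2.8 = 25.00 years.
75/25.00 ≈ 3 doublings, so about 2^3 = 8×.

approximately 8 times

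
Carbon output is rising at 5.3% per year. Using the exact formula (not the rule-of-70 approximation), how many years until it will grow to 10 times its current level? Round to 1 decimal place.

44.6 years

t = ln(10) / ln(1 + 0.053) = 2.3026 / 0.051643 ≈ 44.59.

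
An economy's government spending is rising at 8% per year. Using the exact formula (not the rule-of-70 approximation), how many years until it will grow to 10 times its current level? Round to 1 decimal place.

29.9 years

t = ln(10) / ln(1 + 0.08) = 2.3026 / 0.076961 ≈ 29.92.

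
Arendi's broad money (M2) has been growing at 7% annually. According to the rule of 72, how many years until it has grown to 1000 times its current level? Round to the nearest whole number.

One doubling takes 72/7 = 10.29 years.
1000× is log₂ 1000 ≈ 9.97 doublings, so ≈ 9.97 × 10.29 = 103 years.

approximately 103 years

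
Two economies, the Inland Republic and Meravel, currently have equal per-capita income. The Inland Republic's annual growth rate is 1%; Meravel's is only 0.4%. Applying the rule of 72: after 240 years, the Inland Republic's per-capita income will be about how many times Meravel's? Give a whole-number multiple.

≈ 4 times

the Inland Republic pulls ahead at 0.6 pp per year, so the ratio doubles every 72/0.6 ≈ 120.00 years.
In 240 years that's 2.00 doublings: 2^2.00 ≈ 4.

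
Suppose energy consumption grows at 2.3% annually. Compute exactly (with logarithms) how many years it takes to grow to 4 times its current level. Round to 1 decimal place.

t = ln(4) / ln(1 + 0.023) = 1.3863 / 0.022739 ≈ 60.97.

61.0 years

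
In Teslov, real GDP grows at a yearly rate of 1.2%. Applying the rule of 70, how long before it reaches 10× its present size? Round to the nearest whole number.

around 194 years

One doubling takes 70/1.2 = 58.33 years.
10× is log₂ 10 ≈ 3.32 doublings, so ≈ 3.32 × 58.33 = 194 years.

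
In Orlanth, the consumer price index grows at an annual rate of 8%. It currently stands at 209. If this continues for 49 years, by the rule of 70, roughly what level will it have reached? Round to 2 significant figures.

Doubling time ≈ 70/8 = 8.75 years.
49 years is 49/8.75 ≈ 5.60 doublings, a factor of 2^5.60 ≈ 48.50.
209 × 48.50 ≈ 10000.

about 10000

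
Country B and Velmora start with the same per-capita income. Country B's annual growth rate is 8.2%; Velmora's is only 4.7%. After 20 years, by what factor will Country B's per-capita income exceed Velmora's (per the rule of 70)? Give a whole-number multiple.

around 2 times

Country B pulls ahead at 3.5 pp per year, so the ratio doubles every 70/3.5 ≈ 20.00 years.
In 20 years that's 1.00 doublings: 2^1.00 ≈ 2.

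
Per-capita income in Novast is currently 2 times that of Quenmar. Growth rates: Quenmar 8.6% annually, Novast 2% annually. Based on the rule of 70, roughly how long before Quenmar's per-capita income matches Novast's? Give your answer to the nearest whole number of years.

≈ 11 years

What matters is the difference: 6.6 pp.
Rule of 70 on the gap: the ratio halves every 70/6.6 ≈ 10.61 years.
A 2 times gap closes after 1 halving: 1 × 10.61 ≈ 11 years.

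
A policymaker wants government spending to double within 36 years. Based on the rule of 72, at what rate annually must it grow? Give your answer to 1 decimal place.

about 2.0% annually

72 / 36 ≈ 2.00, so about 2.0% annually.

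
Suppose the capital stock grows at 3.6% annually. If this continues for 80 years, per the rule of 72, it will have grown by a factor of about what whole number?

about 16 times

Doubling time ≈ 72/3.6 = 20.00 years.
80/20.00 ≈ 4 doublings, so about 2^4 = 16×.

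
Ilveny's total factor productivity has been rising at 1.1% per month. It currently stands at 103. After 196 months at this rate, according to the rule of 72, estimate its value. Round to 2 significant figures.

It doubles every 72/1.1 ≈ 65.45 months, so 196 months is 2.99 doublings.
2^2.99 ≈ 7.94; 103 × 7.94 ≈ 820.

roughly 820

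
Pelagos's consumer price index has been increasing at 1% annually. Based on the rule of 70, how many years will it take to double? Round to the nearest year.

70/1 ≈ 70.00, so it doubles roughly every 70 years.

approximately 70 years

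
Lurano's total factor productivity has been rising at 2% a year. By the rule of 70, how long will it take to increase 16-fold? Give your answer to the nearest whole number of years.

140 years

At 2% it doubles every 70/2 ≈ 35.00 years.
16 = 2^4, so 4 doublings → 140 years.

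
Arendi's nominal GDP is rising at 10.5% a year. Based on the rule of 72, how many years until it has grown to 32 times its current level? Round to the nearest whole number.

approximately 34 years

Doubling time ≈ 72/10.5 = 6.86 years.
32 = 2^5, so 5 doublings → 34 years.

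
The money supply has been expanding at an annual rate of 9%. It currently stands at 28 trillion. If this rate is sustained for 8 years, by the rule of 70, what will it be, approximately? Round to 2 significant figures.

approximately 57 trillion

Doubling time ≈ 70/9 = 7.78 years.
8 years is 8/7.78 ≈ 1.03 doublings, a factor of 2^1.03 ≈ 2.04.
28 × 2.04 ≈ 57 trillion.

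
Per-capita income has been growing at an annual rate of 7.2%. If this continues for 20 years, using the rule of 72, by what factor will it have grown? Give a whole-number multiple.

≈ 4 times

Doubling time ≈ 72/7.2 = 10.00 years.
20/10.00 ≈ 2 doublings, so about 2^2 = 4×.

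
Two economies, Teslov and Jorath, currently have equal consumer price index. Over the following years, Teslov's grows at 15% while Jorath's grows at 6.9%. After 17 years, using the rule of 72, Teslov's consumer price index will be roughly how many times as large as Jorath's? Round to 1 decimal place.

Teslov pulls ahead at 8.1 pp per year, so the ratio doubles every 72/8.1 ≈ 8.89 years.
In 17 years that's 1.91 doublings: 2^1.91 ≈ 3.8.

about 3.8 times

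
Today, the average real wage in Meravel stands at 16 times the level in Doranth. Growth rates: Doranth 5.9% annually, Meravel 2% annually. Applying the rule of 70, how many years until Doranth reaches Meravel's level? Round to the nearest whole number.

about 72 years

What matters is the difference: 3.9 pp.
Rule of 70 on the gap: the ratio halves every 70/3.9 ≈ 17.95 years.
A 16 times gap closes after 4 halvings: 4 × 17.95 ≈ 72 years.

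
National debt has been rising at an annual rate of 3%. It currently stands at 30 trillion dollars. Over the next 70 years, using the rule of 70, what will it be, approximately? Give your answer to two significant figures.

roughly 240 trillion dollars

It doubles every 70/3 ≈ 23.33 years, so 70 years is 3.00 doublings.
2^3.00 ≈ 8.00; 30 × 8.00 ≈ 240 trillion dollars.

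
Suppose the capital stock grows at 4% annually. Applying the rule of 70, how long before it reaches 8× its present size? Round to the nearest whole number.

approximately 53 years

Doubling time ≈ 70/4 = 17.50 years.
8× is 3 doublings, so 3 × 17.50 ≈ 53 years.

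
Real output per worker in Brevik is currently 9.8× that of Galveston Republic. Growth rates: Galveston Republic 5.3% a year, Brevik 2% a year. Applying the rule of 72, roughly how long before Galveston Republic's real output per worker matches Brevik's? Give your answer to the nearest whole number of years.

about 72 years

What matters is the difference: 3.3 pp.
Rule of 72 on the gap: the ratio halves every 72/3.3 ≈ 21.82 years.
A 9.8× gap takes log₂(9.8) ≈ 3.29 halvings to close: 3.29 × 21.82 ≈ 72 years.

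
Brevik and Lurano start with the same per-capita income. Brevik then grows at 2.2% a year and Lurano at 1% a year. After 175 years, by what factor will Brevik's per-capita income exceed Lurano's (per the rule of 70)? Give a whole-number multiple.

Only the 1.2-point difference matters.
70/1.2 ≈ 58.33 years per doubling of the ratio; 175 years gives 3.00 doublings, so ≈ 8×.

8 times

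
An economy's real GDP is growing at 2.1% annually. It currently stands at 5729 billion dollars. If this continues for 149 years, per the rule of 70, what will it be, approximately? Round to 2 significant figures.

roughly 130000 billion dollars

Doubling time ≈ 70/2.1 = 33.33 years.
149 years is 149/33.33 ≈ 4.47 doublings, a factor of 2^4.47 ≈ 22.16.
5729 × 22.16 ≈ 130000 billion dollars.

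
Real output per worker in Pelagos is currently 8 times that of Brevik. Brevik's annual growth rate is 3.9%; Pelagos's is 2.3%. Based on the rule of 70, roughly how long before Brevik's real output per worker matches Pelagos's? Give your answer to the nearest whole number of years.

≈ 131 years

What matters is the difference: 1.6 pp.
Rule of 70 on the gap: the ratio halves every 70/1.6 ≈ 43.75 years.
An 8 times gap closes after 3 halvings: 3 × 43.75 ≈ 131 years.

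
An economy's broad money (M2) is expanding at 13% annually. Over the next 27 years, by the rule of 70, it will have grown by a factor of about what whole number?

32 times

Doubling time ≈ 70/13 = 5.38 years.
27/5.38 ≈ 5 doublings, so about 2^5 = 32×.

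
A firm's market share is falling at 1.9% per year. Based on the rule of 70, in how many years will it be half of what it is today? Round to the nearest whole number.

The rule works in reverse for decay: 70/1.9 ≈ 36.84 years to halve.

about 37 years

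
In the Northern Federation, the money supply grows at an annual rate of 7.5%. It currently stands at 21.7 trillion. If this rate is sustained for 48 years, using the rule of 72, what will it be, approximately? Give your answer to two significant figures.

around 690 trillion

It doubles every 72/7.5 ≈ 9.60 years, so 48 years is 5.00 doublings.
2^5.00 ≈ 32.00; 21.7 × 32.00 ≈ 690 trillion.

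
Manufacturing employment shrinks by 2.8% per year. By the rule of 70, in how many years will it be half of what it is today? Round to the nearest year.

Halving time ≈ 70 / 2.8 = 25.00 → 25 years.

around 25 years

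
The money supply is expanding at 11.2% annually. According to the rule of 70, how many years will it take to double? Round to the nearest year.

roughly 6 years

At 11.2%, doubling takes about 70/11.2 = 6.25 years.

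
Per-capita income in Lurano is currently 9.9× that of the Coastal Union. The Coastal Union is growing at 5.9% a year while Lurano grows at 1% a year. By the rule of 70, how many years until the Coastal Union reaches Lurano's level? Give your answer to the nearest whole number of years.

about 47 years

What matters is the difference: 4.9 pp.
Rule of 70 on the gap: the ratio halves every 70/4.9 ≈ 14.29 years.
A 9.9× gap takes log₂(9.9) ≈ 3.31 halvings to close: 3.31 × 14.29 ≈ 47 years.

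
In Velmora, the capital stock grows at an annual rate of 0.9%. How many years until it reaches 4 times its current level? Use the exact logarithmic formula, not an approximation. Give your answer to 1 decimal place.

t = ln(4) / ln(1 + 0.009) = 1.3863 / 0.008960 ≈ 154.72.

154.7 years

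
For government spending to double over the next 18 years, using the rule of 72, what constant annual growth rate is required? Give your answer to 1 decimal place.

72 / 18 ≈ 4.00, so about 4.0% annually.

around 4.0% annually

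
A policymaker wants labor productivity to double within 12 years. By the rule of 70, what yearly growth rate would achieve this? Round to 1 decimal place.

roughly 5.8%

70 / 12 ≈ 5.83, so about 5.8% per year.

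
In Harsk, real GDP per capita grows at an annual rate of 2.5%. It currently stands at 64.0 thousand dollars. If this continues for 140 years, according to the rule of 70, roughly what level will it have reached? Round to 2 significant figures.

2000 thousand dollars

It doubles every 70/2.5 ≈ 28.00 years, so 140 years is 5.00 doublings.
2^5.00 ≈ 32.00; 64.0 × 32.00 ≈ 2000 thousand dollars.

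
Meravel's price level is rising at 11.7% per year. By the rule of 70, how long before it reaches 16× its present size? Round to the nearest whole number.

At 11.7% it doubles every 70/11.7 ≈ 5.98 years.
16 = 2^4, so 4 doublings → 24 years.

≈ 24 years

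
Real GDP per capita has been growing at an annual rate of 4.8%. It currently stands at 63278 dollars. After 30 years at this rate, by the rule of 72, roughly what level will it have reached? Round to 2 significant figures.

It doubles every 72/4.8 ≈ 15.00 years, so 30 years is 2.00 doublings.
2^2.00 ≈ 4.00; 63278 × 4.00 ≈ 250000 dollars.

roughly 250000 dollars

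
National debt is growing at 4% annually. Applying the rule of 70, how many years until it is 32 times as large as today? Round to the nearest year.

At 4% it doubles every 70/4 ≈ 17.50 years.
Getting to 32× needs 5 doublings: 5 × 17.50 ≈ 88 years.

about 88 years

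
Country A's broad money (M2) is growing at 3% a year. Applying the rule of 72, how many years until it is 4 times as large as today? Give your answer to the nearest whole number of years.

around 48 years

At 3% it doubles every 72/3 ≈ 24.00 years.
Getting to 4× needs 2 doublings: 2 × 24.00 ≈ 48 years.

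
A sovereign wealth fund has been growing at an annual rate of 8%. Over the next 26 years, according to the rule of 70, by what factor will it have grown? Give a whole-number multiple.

At 8% one doubling takes ≈ 8.75 years; 26 years is 3 of them, so ×8.

roughly 8 times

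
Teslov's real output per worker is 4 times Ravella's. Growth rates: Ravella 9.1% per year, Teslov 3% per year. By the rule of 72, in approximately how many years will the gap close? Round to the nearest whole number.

≈ 24 years

What matters is the difference: 6.1 pp.
Rule of 72 on the gap: the ratio halves every 72/6.1 ≈ 11.80 years.
A 4 times gap closes after 2 halvings: 2 × 11.80 ≈ 24 years.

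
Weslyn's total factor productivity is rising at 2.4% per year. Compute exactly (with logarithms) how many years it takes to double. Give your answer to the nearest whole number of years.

t = ln(2) / ln(1 + 0.024) = 0.6931 / 0.023717 ≈ 29.22.
≈ 29 years.

29 years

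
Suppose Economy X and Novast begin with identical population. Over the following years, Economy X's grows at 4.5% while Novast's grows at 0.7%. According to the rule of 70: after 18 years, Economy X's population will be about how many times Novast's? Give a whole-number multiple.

Rate gap = 4.5% − 0.7% = 3.8 points.
The ratio doubles every 70/3.8 ≈ 18.42 years.
18/18.42 ≈ 0.98 doublings → ratio ≈ 2^0.98 ≈ 2.

around 2 times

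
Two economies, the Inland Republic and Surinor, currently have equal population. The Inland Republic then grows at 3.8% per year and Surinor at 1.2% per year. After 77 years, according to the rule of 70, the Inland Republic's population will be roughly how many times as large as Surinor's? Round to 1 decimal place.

Only the 2.6-point difference matters.
70/2.6 ≈ 26.92 years per doubling of the ratio; 77 years gives 2.86 doublings, so ≈ 7.3×.

around 7.3 times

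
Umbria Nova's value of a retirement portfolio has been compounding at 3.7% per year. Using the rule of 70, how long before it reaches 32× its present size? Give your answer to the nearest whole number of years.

roughly 95 years

At 3.7% it doubles every 70/3.7 ≈ 18.92 years.
32 = 2^5, so 5 doublings → 95 years.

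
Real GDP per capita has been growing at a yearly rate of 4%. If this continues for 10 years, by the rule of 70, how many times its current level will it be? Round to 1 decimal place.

roughly 1.5 times

Doubling time ≈ 70/4 = 17.50 years.
10 years / 17.50 ≈ 0.57 doublings → factor 2^0.57 ≈ 1.5.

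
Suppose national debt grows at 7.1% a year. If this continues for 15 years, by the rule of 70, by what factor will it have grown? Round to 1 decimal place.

≈ 2.9 times

Doubling time ≈ 70/7.1 = 9.86 years.
15 years / 9.86 ≈ 1.52 doublings → factor 2^1.52 ≈ 2.9.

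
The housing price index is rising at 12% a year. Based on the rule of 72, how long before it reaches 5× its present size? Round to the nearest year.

about 14 years

Doubling time ≈ 72/12 = 6.00 years.
Reaching 5× takes log₂(5) ≈ 2.32 doublings.
2.32 × 6.00 ≈ 14 years.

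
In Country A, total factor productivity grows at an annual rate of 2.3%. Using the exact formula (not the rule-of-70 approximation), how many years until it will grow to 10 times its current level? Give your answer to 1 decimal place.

t = ln(10) / ln(1 + 0.023) = 2.3026 / 0.022739 ≈ 101.26.

101.3 years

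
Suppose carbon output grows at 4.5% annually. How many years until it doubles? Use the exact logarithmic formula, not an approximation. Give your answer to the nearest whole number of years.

16 years

t = ln(2) / ln(1 + 0.045) = 0.6931 / 0.044017 ≈ 15.75.
≈ 16 years.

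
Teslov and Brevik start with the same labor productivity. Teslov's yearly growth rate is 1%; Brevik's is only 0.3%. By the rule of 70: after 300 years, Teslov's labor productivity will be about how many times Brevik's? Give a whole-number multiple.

Teslov pulls ahead at 0.7 pp per year, so the ratio doubles every 70/0.7 ≈ 100.00 years.
In 300 years that's 3.00 doublings: 2^3.00 ≈ 8.

8 times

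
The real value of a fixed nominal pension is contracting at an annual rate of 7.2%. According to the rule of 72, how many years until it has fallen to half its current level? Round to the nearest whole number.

The rule works in reverse for decay: 72/7.2 ≈ 10.00 years to halve.

about 10 years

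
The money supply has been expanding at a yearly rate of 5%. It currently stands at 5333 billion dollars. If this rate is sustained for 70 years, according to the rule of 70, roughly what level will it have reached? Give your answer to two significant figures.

approximately 170000 billion dollars

It doubles every 70/5 ≈ 14.00 years, so 70 years is 5.00 doublings.
2^5.00 ≈ 32.00; 5333 × 32.00 ≈ 170000 billion dollars.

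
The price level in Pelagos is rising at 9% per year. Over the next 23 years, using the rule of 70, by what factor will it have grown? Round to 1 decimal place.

Doubles every ≈ 7.78 years (70/9).
23 years is 2.96 doublings; 2^2.96 ≈ 7.8×.

about 7.8 times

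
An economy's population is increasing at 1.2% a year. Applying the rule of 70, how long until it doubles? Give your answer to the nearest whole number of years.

70/1.2 ≈ 58.33, so it doubles roughly every 58 years.

58 years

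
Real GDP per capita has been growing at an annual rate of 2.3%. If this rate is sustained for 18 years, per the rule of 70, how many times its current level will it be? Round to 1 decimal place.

≈ 1.5 times

Doubles every ≈ 30.43 years (70/2.3).
18 years is 0.59 doublings; 2^0.59 ≈ 1.5×.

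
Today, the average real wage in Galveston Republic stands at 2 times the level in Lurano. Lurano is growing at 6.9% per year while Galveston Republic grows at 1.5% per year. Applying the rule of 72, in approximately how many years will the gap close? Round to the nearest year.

What matters is the difference: 5.4 pp.
Rule of 72 on the gap: the ratio halves every 72/5.4 ≈ 13.33 years.
A 2 times gap closes after 1 halving: 1 × 13.33 ≈ 13 years.

roughly 13 years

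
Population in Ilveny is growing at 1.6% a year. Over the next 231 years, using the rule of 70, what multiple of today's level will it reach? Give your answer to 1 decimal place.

Doubles every ≈ 43.75 years (70/1.6).
231 years is 5.28 doublings; 2^5.28 ≈ 38.9×.

approximately 38.9 times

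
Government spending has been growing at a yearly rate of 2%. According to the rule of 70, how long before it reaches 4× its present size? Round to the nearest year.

around 70 years

Doubling time ≈ 70/2 = 35.00 years.
Getting to 4× needs 2 doublings: 2 × 35.00 ≈ 70 years.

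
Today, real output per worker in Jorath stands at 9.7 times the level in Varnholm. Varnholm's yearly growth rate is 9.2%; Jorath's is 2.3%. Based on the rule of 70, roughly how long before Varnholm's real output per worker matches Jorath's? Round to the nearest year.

roughly 33 years

Varnholm gains on Jorath at 9.2% − 2.3% = 6.9 points a year.
At that relative rate the gap halves every 70/6.9 ≈ 10.14 years.
A 9.7 times gap takes log₂(9.7) ≈ 3.28 halvings to close: 3.28 × 10.14 ≈ 33 years.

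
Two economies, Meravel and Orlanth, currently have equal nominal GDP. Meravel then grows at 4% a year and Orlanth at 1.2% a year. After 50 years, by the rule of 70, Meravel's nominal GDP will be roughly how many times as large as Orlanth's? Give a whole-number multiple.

roughly 4 times

Only the 2.8-point difference matters.
70/2.8 ≈ 25.00 years per doubling of the ratio; 50 years gives 2.00 doublings, so ≈ 4×.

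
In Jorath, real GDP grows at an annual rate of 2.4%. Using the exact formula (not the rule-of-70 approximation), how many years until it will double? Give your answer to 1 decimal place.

t = ln(2) / ln(1 + 0.024) = 0.6931 / 0.023717 ≈ 29.22.

29.2 years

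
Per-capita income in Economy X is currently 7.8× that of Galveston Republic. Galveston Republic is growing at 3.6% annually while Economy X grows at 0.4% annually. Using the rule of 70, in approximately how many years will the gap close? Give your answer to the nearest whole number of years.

Galveston Republic gains on Economy X at 3.6% − 0.4% = 3.2 points a year.
At that relative rate the gap halves every 70/3.2 ≈ 21.88 years.
A 7.8× gap takes log₂(7.8) ≈ 2.96 halvings to close: 2.96 × 21.88 ≈ 65 years.

about 65 years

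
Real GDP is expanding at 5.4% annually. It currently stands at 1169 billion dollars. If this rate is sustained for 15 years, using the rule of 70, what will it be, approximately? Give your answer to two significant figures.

roughly 2600 billion dollars

Doubling time ≈ 70/5.4 = 12.96 years.
15 years is 15/12.96 ≈ 1.16 doublings, a factor of 2^1.16 ≈ 2.23.
1169 × 2.23 ≈ 2600 billion dollars.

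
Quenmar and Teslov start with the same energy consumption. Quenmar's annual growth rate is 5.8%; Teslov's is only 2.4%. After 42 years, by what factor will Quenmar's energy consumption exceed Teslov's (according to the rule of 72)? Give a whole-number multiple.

about 4 times

Quenmar pulls ahead at 3.4 pp per year, so the ratio doubles every 72/3.4 ≈ 21.18 years.
In 42 years that's 1.98 doublings: 2^1.98 ≈ 4.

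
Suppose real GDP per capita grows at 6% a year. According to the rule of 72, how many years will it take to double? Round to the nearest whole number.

At 6%, doubling takes about 72/6 = 12.00 years.

around 12 years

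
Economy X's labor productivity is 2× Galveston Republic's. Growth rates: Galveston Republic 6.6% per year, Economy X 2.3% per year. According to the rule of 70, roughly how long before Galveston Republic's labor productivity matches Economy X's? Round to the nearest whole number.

approximately 16 years

Galveston Republic gains on Economy X at 6.6% − 2.3% = 4.3 points a year.
At that relative rate the gap halves every 70/4.3 ≈ 16.28 years.
A 2× gap closes after 1 halving: 1 × 16.28 ≈ 16 years.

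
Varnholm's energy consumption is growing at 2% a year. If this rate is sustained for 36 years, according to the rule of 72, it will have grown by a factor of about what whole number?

Doubling time ≈ 72/2 = 36.00 years.
36/36.00 ≈ 1 doubling, so about 2^1 = 2×.

roughly 2 times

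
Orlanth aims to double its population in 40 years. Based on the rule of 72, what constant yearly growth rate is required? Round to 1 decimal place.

approximately 1.8%

72 / 40 ≈ 1.80, so about 1.8% per year.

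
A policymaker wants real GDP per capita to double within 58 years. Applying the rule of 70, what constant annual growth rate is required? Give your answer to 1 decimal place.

70 / 58 ≈ 1.21, so about 1.2% a year.

≈ 1.2%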